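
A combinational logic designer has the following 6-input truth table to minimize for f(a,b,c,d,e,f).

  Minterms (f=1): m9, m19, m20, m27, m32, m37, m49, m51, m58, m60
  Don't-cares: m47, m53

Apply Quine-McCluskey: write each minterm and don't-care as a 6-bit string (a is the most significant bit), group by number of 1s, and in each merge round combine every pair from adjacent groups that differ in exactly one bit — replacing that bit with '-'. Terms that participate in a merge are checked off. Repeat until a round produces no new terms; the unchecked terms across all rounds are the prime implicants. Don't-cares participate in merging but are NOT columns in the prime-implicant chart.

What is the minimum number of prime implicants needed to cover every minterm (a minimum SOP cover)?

size-2^0 implicants → 001001  010011(✓)  010100  011011(✓)  100000  100101(✓)  101111  110001(✓)  110011(✓)  110101(✓)  111010  111100
size-2^1 implicants → -10011  01-011  1-0101  110-01  1100-1
Unchecked terms (primes): -10011, 001001, 01-011, 010100, 1-0101, 100000, 101111, 110-01, 1100-1, 111010, 111100
Minterm coverage:
  m9 ⊆ 001001 [E]
  m19 ⊆ -10011,01-011
  m20 ⊆ 010100 [E]
  m27 ⊆ 01-011 [E]
  m32 ⊆ 100000 [E]
  m37 ⊆ 1-0101 [E]
  m49 ⊆ 110-01,1100-1
  m51 ⊆ -10011,1100-1
  m58 ⊆ 111010 [E]
  m60 ⊆ 111100 [E]
E = {001001, 01-011, 010100, 1-0101, 100000, 111010, 111100}
Petrick residual → 1100-1
Cover = a'b'cd'e'f + a'bd'ef + a'bc'de'f' + ac'de'f + ab'c'd'e'f' + abc'd'f + abcd'ef' + abcde'f'  |cover|=8

8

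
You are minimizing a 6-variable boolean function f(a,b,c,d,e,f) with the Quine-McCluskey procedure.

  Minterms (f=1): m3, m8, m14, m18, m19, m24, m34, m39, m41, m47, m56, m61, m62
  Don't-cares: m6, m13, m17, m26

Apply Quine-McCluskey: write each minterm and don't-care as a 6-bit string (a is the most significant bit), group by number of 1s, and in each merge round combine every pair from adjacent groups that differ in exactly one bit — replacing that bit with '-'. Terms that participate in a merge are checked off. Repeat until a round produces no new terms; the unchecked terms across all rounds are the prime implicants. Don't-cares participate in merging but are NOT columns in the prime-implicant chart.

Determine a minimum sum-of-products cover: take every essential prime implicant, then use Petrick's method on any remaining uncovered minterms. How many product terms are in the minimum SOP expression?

10

[col 0] 000011*, 000110*, 001000*, 001101, 001110*, 010001*, 010010*, 010011*, 011000*, 011010*, 100010, 100111*, 101001, 101111*, 111000*, 111101, 111110
[col 1] -11000, 0-0011, 0-1000, 00-110, 01-010, 0100-1, 01001-, 0110-0, 10-111
Prime implicants: -11000, 0-0011, 0-1000, 00-110, 001101, 01-010, 0100-1, 01001-, 0110-0, 10-111, 100010, 101001, 111101, 111110
PI chart (minterm → PIs covering it):
  3 | 0-0011  (sole → essential)
  8 | 0-1000  (sole → essential)
  14 | 00-110  (sole → essential)
  18 | 01-010,01001-
  19 | 0-0011,0100-1,01001-
  24 | -11000,0-1000,0110-0
  34 | 100010  (sole → essential)
  39 | 10-111  (sole → essential)
  41 | 101001  (sole → essential)
  47 | 10-111  (sole → essential)
  56 | -11000  (sole → essential)
  61 | 111101  (sole → essential)
  62 | 111110  (sole → essential)
Essential prime implicants: -11000, 0-0011, 0-1000, 00-110, 10-111, 100010, 101001, 111101, 111110
Petrick residual → 01-010
Minimum SOP uses 10 PIs: bcd'e'f' + a'c'd'ef + a'cd'e'f' + a'b'def' + a'bd'ef' + ab'def + ab'c'd'ef' + ab'cd'e'f + abcde'f + abcdef'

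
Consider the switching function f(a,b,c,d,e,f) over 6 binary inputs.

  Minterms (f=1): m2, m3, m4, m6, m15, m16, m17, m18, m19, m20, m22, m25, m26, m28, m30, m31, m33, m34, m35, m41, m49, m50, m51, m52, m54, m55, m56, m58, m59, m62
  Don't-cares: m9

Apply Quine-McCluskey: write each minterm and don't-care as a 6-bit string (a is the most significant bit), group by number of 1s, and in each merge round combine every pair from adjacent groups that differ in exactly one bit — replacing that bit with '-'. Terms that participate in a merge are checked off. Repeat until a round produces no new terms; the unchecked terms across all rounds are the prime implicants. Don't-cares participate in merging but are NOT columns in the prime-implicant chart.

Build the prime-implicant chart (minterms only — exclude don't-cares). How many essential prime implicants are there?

size-2^0 implicants → 000010(✓)  000011(✓)  000100(✓)  000110(✓)  001001(✓)  001111(✓)  010000(✓)  010001(✓)  010010(✓)  010011(✓)  010100(✓)  010110(✓)  011001(✓)  011010(✓)  011100(✓)  011110(✓)  011111(✓)  100001(✓)  100010(✓)  100011(✓)  101001(✓)  110001(✓)  110010(✓)  110011(✓)  110100(✓)  110110(✓)  110111(✓)  111000(✓)  111010(✓)  111011(✓)  111110(✓)
size-2^1 implicants → -00010(✓)  -00011(✓)  -01001  -10001(✓)  -10010(✓)  -10011(✓)  -10100(✓)  -10110(✓)  -11010(✓)  -11110(✓)  0-0010(✓)  0-0011(✓)  0-0100(✓)  0-0110(✓)  0-1001  0-1111  000-10(✓)  00001-(✓)  0001-0(✓)  01-001  01-010(✓)  01-100(✓)  01-110(✓)  010-00(✓)  010-10(✓)  0100-0(✓)  0100-1(✓)  01000-(✓)  01001-(✓)  0101-0(✓)  011-10(✓)  0111-0(✓)  01111-  1-0001(✓)  1-0010(✓)  1-0011(✓)  10-001  1000-1(✓)  10001-(✓)  11-010(✓)  11-011(✓)  11-110(✓)  110-10(✓)  110-11(✓)  1100-1(✓)  11001-(✓)  1101-0(✓)  11011-(✓)  111-10(✓)  1110-0  11101-(✓)
size-2^2 implicants → --0010(✓)  --0011(✓)  -0001-(✓)  -1-010(✓)  -1-110(✓)  -10-10(✓)  -100-1  -1001-(✓)  -101-0  -11-10(✓)  0-0-10  0-001-(✓)  0-01-0  01--10(✓)  01-1-0  010--0  0100--  1-00-1  1-001-(✓)  11--10(✓)  11-01-  110-1-
size-2^3 implicants → --001-  -1--10
Unchecked terms (primes): --001-, -01001, -1--10, -100-1, -101-0, 0-0-10, 0-01-0, 0-1001, 0-1111, 01-001, 01-1-0, 010--0, 0100--, 01111-, 1-00-1, 10-001, 11-01-, 110-1-, 1110-0
Minterm coverage:
  m2 ⊆ --001-,0-0-10
  m3 ⊆ --001- [E]
  m4 ⊆ 0-01-0 [E]
  m6 ⊆ 0-0-10,0-01-0
  m15 ⊆ 0-1111 [E]
  m16 ⊆ 010--0,0100--
  m17 ⊆ -100-1,01-001,0100--
  m18 ⊆ --001-,-1--10,0-0-10,010--0,0100--
  m19 ⊆ --001-,-100-1,0100--
  m20 ⊆ -101-0,0-01-0,01-1-0,010--0
  m22 ⊆ -1--10,-101-0,0-0-10,0-01-0,01-1-0,010--0
  m25 ⊆ 0-1001,01-001
  m26 ⊆ -1--10 [E]
  m28 ⊆ 01-1-0 [E]
  m30 ⊆ -1--10,01-1-0,01111-
  m31 ⊆ 0-1111,01111-
  m33 ⊆ 1-00-1,10-001
  m34 ⊆ --001- [E]
  m35 ⊆ --001-,1-00-1
  m41 ⊆ -01001,10-001
  m49 ⊆ -100-1,1-00-1
  m50 ⊆ --001-,-1--10,11-01-,110-1-
  m51 ⊆ --001-,-100-1,1-00-1,11-01-,110-1-
  m52 ⊆ -101-0 [E]
  m54 ⊆ -1--10,-101-0,110-1-
  m55 ⊆ 110-1- [E]
  m56 ⊆ 1110-0 [E]
  m58 ⊆ -1--10,11-01-,1110-0
  m59 ⊆ 11-01- [E]
  m62 ⊆ -1--10 [E]
E = {--001-, -1--10, -101-0, 0-01-0, 0-1111, 01-1-0, 11-01-, 110-1-, 1110-0}

9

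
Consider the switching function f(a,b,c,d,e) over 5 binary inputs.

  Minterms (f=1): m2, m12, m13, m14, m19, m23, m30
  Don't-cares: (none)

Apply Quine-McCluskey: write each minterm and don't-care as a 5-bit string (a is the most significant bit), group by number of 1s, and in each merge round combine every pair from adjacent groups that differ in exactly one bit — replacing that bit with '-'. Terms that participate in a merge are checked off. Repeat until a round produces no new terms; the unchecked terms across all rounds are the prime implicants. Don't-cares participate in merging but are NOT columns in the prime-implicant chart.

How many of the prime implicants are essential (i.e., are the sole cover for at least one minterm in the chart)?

size-2^0 implicants → 00010  01100(✓)  01101(✓)  01110(✓)  10011(✓)  10111(✓)  11110(✓)
size-2^1 implicants → -1110  011-0  0110-  10-11
Unchecked terms (primes): -1110, 00010, 011-0, 0110-, 10-11
Minterm coverage:
  m2 ⊆ 00010 [E]
  m12 ⊆ 011-0,0110-
  m13 ⊆ 0110- [E]
  m14 ⊆ -1110,011-0
  m19 ⊆ 10-11 [E]
  m23 ⊆ 10-11 [E]
  m30 ⊆ -1110 [E]
E = {-1110, 00010, 0110-, 10-11}

4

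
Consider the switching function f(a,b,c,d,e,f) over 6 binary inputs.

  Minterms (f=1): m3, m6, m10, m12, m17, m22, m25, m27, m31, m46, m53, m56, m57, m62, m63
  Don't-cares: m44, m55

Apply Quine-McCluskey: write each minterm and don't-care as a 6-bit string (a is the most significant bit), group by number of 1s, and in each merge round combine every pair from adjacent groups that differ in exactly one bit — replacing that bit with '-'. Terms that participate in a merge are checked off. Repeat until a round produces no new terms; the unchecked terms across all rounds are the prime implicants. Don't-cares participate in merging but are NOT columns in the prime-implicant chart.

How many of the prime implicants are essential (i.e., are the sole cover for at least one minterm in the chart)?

7

Round 0: 000011 000110✓ 001010 001100✓ 010001✓ 010110✓ 011001✓ 011011✓ 011111✓ 101100✓ 101110✓ 110101✓ 110111✓ 111000✓ 111001✓ 111110✓ 111111✓
Round 1: -01100 -11001 -11111 0-0110 01-001 011-11 0110-1 1-1110 1011-0 11-111 1101-1 11100- 11111-
PIs = {-01100, -11001, -11111, 0-0110, 000011, 001010, 01-001, 011-11, 0110-1, 1-1110, 1011-0, 11-111, 1101-1, 11100-, 11111-}
Coverage chart:
  m3: 000011 ←essential
  m6: 0-0110 ←essential
  m10: 001010 ←essential
  m12: -01100 ←essential
  m17: 01-001 ←essential
  m22: 0-0110 ←essential
  m25: -11001,01-001,0110-1
  m27: 011-11,0110-1
  m31: -11111,011-11
  m46: 1-1110,1011-0
  m53: 1101-1 ←essential
  m56: 11100- ←essential
  m57: -11001,11100-
  m62: 1-1110,11111-
  m63: -11111,11-111,11111-
Essential: -01100, 0-0110, 000011, 001010, 01-001, 1101-1, 11100-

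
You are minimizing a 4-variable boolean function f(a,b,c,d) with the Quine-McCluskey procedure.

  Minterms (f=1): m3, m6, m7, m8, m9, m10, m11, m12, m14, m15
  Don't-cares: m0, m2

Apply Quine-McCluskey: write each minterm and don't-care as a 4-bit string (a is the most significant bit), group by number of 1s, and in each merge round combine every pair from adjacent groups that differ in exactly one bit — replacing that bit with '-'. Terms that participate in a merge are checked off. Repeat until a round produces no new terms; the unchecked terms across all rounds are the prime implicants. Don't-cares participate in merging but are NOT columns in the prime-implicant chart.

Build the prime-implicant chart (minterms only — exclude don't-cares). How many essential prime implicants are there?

[col 0] 0000*, 0010*, 0011*, 0110*, 0111*, 1000*, 1001*, 1010*, 1011*, 1100*, 1110*, 1111*
[col 1] -000*, -010*, -011*, -110*, -111*, 0-10*, 0-11*, 00-0*, 001-*, 011-*, 1-00*, 1-10*, 1-11*, 10-0*, 10-1*, 100-*, 101-*, 11-0*, 111-*
[col 2] --10*, --11*, -0-0, -01-*, -11-*, 0-1-*, 1--0, 1-1-*, 10--
[col 3] --1-
Prime implicants: --1-, -0-0, 1--0, 10--
PI chart (minterm → PIs covering it):
  3 | --1-  (sole → essential)
  6 | --1-  (sole → essential)
  7 | --1-  (sole → essential)
  8 | -0-0,1--0,10--
  9 | 10--  (sole → essential)
  10 | --1-,-0-0,1--0,10--
  11 | --1-,10--
  12 | 1--0  (sole → essential)
  14 | --1-,1--0
  15 | --1-  (sole → essential)
Essential prime implicants: --1-, 1--0, 10--

3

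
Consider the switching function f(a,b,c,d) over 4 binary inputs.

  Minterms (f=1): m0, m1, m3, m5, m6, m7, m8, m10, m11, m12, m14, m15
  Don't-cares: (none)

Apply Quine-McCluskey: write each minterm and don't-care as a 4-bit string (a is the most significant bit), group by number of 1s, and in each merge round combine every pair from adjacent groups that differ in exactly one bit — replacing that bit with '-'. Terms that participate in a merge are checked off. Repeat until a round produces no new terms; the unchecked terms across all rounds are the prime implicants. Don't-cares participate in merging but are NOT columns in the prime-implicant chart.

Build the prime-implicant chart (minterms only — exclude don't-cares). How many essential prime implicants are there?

[col 0] 0000*, 0001*, 0011*, 0101*, 0110*, 0111*, 1000*, 1010*, 1011*, 1100*, 1110*, 1111*
[col 1] -000, -011*, -110*, -111*, 0-01*, 0-11*, 00-1*, 000-, 01-1*, 011-*, 1-00*, 1-10*, 1-11*, 10-0*, 101-*, 11-0*, 111-*
[col 2] --11, -11-, 0--1, 1--0, 1-1-
Prime implicants: --11, -000, -11-, 0--1, 000-, 1--0, 1-1-
PI chart (minterm → PIs covering it):
  0 | -000,000-
  1 | 0--1,000-
  3 | --11,0--1
  5 | 0--1  (sole → essential)
  6 | -11-  (sole → essential)
  7 | --11,-11-,0--1
  8 | -000,1--0
  10 | 1--0,1-1-
  11 | --11,1-1-
  12 | 1--0  (sole → essential)
  14 | -11-,1--0,1-1-
  15 | --11,-11-,1-1-
Essential prime implicants: -11-, 0--1, 1--0

3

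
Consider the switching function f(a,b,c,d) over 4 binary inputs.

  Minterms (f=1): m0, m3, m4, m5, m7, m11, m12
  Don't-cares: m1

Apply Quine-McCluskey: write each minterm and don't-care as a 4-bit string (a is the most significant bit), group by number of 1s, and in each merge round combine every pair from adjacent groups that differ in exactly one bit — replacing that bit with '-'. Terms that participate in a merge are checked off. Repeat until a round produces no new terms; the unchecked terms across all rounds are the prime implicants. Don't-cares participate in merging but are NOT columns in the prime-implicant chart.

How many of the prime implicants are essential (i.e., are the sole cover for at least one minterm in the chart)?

4

size-2^0 implicants → 0000(✓)  0001(✓)  0011(✓)  0100(✓)  0101(✓)  0111(✓)  1011(✓)  1100(✓)
size-2^1 implicants → -011  -100  0-00(✓)  0-01(✓)  0-11(✓)  00-1(✓)  000-(✓)  01-1(✓)  010-(✓)
size-2^2 implicants → 0--1  0-0-
Unchecked terms (primes): -011, -100, 0--1, 0-0-
Minterm coverage:
  m0 ⊆ 0-0- [E]
  m3 ⊆ -011,0--1
  m4 ⊆ -100,0-0-
  m5 ⊆ 0--1,0-0-
  m7 ⊆ 0--1 [E]
  m11 ⊆ -011 [E]
  m12 ⊆ -100 [E]
E = {-011, -100, 0--1, 0-0-}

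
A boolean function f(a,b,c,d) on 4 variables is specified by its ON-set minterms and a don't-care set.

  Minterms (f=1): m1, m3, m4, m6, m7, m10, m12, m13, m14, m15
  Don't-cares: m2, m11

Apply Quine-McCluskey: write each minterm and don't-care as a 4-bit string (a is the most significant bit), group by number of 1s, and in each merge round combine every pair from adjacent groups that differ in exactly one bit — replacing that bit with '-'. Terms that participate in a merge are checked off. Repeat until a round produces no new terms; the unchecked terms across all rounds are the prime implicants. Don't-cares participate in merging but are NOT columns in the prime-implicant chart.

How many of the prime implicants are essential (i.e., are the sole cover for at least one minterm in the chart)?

4

size-2^0 implicants → 0001(✓)  0010(✓)  0011(✓)  0100(✓)  0110(✓)  0111(✓)  1010(✓)  1011(✓)  1100(✓)  1101(✓)  1110(✓)  1111(✓)
size-2^1 implicants → -010(✓)  -011(✓)  -100(✓)  -110(✓)  -111(✓)  0-10(✓)  0-11(✓)  00-1  001-(✓)  01-0(✓)  011-(✓)  1-10(✓)  1-11(✓)  101-(✓)  11-0(✓)  11-1(✓)  110-(✓)  111-(✓)
size-2^2 implicants → --10(✓)  --11(✓)  -01-(✓)  -1-0  -11-(✓)  0-1-(✓)  1-1-(✓)  11--
size-2^3 implicants → --1-
Unchecked terms (primes): --1-, -1-0, 00-1, 11--
Minterm coverage:
  m1 ⊆ 00-1 [E]
  m3 ⊆ --1-,00-1
  m4 ⊆ -1-0 [E]
  m6 ⊆ --1-,-1-0
  m7 ⊆ --1- [E]
  m10 ⊆ --1- [E]
  m12 ⊆ -1-0,11--
  m13 ⊆ 11-- [E]
  m14 ⊆ --1-,-1-0,11--
  m15 ⊆ --1-,11--
E = {--1-, -1-0, 00-1, 11--}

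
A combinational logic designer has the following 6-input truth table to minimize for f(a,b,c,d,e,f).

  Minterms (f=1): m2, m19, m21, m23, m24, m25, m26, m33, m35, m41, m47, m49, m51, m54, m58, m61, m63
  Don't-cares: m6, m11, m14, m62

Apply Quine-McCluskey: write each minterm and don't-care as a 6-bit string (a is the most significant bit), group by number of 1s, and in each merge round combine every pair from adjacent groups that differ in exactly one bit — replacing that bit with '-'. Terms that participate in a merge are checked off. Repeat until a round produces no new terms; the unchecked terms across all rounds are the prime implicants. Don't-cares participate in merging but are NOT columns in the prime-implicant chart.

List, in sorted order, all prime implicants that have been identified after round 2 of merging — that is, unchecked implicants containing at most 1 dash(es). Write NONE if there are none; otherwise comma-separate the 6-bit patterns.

size-2^0 implicants → 000010(✓)  000110(✓)  001011  001110(✓)  010011(✓)  010101(✓)  010111(✓)  011000(✓)  011001(✓)  011010(✓)  100001(✓)  100011(✓)  101001(✓)  101111(✓)  110001(✓)  110011(✓)  110110(✓)  111010(✓)  111101(✓)  111110(✓)  111111(✓)
size-2^1 implicants → -10011  -11010  00-110  000-10  010-11  0101-1  0110-0  01100-  1-0001(✓)  1-0011(✓)  1-1111  10-001  1000-1(✓)  11-110  1100-1(✓)  111-10  1111-1  11111-
size-2^2 implicants → 1-00-1
Unchecked terms (primes): -10011, -11010, 00-110, 000-10, 001011, 010-11, 0101-1, 0110-0, 01100-, 1-00-1, 1-1111, 10-001, 11-110, 111-10, 1111-1, 11111-

-10011, -11010, 00-110, 000-10, 001011, 010-11, 0101-1, 0110-0, 01100-, 1-1111, 10-001, 11-110, 111-10, 1111-1, 11111-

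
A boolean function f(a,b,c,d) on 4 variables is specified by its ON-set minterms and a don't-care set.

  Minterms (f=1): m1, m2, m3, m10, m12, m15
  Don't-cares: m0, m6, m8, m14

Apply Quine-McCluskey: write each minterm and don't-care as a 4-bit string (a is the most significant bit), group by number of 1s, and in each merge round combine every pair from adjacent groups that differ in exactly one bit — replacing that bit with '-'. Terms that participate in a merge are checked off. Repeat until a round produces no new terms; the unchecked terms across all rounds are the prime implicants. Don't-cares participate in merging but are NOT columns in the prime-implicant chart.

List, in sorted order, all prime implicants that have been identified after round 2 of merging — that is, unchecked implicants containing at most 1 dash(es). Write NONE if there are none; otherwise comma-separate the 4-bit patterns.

111-

size-2^0 implicants → 0000(✓)  0001(✓)  0010(✓)  0011(✓)  0110(✓)  1000(✓)  1010(✓)  1100(✓)  1110(✓)  1111(✓)
size-2^1 implicants → -000(✓)  -010(✓)  -110(✓)  0-10(✓)  00-0(✓)  00-1(✓)  000-(✓)  001-(✓)  1-00(✓)  1-10(✓)  10-0(✓)  11-0(✓)  111-
size-2^2 implicants → --10  -0-0  00--  1--0
Unchecked terms (primes): --10, -0-0, 00--, 1--0, 111-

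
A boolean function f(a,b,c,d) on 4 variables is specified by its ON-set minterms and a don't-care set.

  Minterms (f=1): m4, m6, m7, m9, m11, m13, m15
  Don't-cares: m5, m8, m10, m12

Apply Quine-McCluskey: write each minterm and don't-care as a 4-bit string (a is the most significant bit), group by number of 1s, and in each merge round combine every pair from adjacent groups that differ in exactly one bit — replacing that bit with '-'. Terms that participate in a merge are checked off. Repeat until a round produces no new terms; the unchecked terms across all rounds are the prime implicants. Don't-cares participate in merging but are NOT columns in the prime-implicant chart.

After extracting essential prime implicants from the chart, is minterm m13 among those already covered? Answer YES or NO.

NO

Round 0: 0100✓ 0101✓ 0110✓ 0111✓ 1000✓ 1001✓ 1010✓ 1011✓ 1100✓ 1101✓ 1111✓
Round 1: -100✓ -101✓ -111✓ 01-0✓ 01-1✓ 010-✓ 011-✓ 1-00✓ 1-01✓ 1-11✓ 10-0✓ 10-1✓ 100-✓ 101-✓ 11-1✓ 110-✓
Round 2: -1-1 -10- 01-- 1--1 1-0- 10--
PIs = {-1-1, -10-, 01--, 1--1, 1-0-, 10--}
Coverage chart:
  m4: -10-,01--
  m6: 01-- ←essential
  m7: -1-1,01--
  m9: 1--1,1-0-,10--
  m11: 1--1,10--
  m13: -1-1,-10-,1--1,1-0-
  m15: -1-1,1--1
Essential: 01--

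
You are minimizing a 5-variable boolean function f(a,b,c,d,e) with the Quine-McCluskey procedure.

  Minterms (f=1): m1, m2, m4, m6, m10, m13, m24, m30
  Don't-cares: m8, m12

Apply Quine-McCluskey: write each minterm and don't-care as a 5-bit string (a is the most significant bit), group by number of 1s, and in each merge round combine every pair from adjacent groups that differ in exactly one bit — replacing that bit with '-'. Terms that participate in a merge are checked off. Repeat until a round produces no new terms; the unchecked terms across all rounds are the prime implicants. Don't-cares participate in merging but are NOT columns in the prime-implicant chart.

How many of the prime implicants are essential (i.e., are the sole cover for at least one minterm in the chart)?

4

[col 0] 00001, 00010*, 00100*, 00110*, 01000*, 01010*, 01100*, 01101*, 11000*, 11110
[col 1] -1000, 0-010, 0-100, 00-10, 001-0, 01-00, 010-0, 0110-
Prime implicants: -1000, 0-010, 0-100, 00-10, 00001, 001-0, 01-00, 010-0, 0110-, 11110
PI chart (minterm → PIs covering it):
  1 | 00001  (sole → essential)
  2 | 0-010,00-10
  4 | 0-100,001-0
  6 | 00-10,001-0
  10 | 0-010,010-0
  13 | 0110-  (sole → essential)
  24 | -1000  (sole → essential)
  30 | 11110  (sole → essential)
Essential prime implicants: -1000, 00001, 0110-, 11110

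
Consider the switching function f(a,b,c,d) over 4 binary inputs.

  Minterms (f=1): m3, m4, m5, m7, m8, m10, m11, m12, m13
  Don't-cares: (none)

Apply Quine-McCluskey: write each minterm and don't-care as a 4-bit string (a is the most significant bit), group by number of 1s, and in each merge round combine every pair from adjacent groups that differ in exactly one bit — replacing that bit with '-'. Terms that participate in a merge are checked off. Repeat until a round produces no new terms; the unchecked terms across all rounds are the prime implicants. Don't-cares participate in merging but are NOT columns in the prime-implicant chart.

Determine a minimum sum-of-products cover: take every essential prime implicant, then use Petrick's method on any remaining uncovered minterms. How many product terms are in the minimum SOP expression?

[col 0] 0011*, 0100*, 0101*, 0111*, 1000*, 1010*, 1011*, 1100*, 1101*
[col 1] -011, -100*, -101*, 0-11, 01-1, 010-*, 1-00, 10-0, 101-, 110-*
[col 2] -10-
Prime implicants: -011, -10-, 0-11, 01-1, 1-00, 10-0, 101-
PI chart (minterm → PIs covering it):
  3 | -011,0-11
  4 | -10-  (sole → essential)
  5 | -10-,01-1
  7 | 0-11,01-1
  8 | 1-00,10-0
  10 | 10-0,101-
  11 | -011,101-
  12 | -10-,1-00
  13 | -10-  (sole → essential)
Essential prime implicants: -10-
Petrick residual → -011, 0-11, 10-0
Minimum SOP uses 4 PIs: b'cd + bc' + a'cd + ab'd'

4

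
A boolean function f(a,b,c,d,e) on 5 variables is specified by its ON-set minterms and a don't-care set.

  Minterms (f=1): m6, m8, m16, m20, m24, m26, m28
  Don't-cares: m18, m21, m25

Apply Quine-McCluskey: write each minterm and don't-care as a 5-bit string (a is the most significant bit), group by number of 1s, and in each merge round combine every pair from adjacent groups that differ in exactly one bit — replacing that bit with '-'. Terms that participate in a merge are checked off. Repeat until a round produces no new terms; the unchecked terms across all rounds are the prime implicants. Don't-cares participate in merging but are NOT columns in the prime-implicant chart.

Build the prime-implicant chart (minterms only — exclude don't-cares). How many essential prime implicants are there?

[col 0] 00110, 01000*, 10000*, 10010*, 10100*, 10101*, 11000*, 11001*, 11010*, 11100*
[col 1] -1000, 1-000*, 1-010*, 1-100*, 10-00*, 100-0*, 1010-, 11-00*, 110-0*, 1100-
[col 2] 1--00, 1-0-0
Prime implicants: -1000, 00110, 1--00, 1-0-0, 1010-, 1100-
PI chart (minterm → PIs covering it):
  6 | 00110  (sole → essential)
  8 | -1000  (sole → essential)
  16 | 1--00,1-0-0
  20 | 1--00,1010-
  24 | -1000,1--00,1-0-0,1100-
  26 | 1-0-0  (sole → essential)
  28 | 1--00  (sole → essential)
Essential prime implicants: -1000, 00110, 1--00, 1-0-0

4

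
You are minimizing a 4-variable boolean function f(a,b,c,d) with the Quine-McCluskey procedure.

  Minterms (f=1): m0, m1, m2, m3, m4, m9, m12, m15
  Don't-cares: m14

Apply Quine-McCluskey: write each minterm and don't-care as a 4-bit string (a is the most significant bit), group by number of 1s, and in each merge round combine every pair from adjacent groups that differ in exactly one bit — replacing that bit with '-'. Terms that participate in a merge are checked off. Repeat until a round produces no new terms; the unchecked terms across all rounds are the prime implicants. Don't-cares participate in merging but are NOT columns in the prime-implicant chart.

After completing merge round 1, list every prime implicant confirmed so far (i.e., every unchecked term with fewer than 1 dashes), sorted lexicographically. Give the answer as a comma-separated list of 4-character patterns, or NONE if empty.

NONE

[col 0] 0000*, 0001*, 0010*, 0011*, 0100*, 1001*, 1100*, 1110*, 1111*
[col 1] -001, -100, 0-00, 00-0*, 00-1*, 000-*, 001-*, 11-0, 111-
[col 2] 00--
Prime implicants: -001, -100, 0-00, 00--, 11-0, 111-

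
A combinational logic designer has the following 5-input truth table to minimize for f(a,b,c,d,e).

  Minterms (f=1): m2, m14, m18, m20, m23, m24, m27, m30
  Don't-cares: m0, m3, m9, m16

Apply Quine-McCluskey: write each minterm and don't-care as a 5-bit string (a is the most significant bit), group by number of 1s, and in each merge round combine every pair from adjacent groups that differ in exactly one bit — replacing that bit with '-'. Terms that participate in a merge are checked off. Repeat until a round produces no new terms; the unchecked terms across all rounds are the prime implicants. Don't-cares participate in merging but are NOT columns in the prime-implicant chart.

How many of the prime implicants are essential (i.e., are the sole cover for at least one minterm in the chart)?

6

size-2^0 implicants → 00000(✓)  00010(✓)  00011(✓)  01001  01110(✓)  10000(✓)  10010(✓)  10100(✓)  10111  11000(✓)  11011  11110(✓)
size-2^1 implicants → -0000(✓)  -0010(✓)  -1110  000-0(✓)  0001-  1-000  10-00  100-0(✓)
size-2^2 implicants → -00-0
Unchecked terms (primes): -00-0, -1110, 0001-, 01001, 1-000, 10-00, 10111, 11011
Minterm coverage:
  m2 ⊆ -00-0,0001-
  m14 ⊆ -1110 [E]
  m18 ⊆ -00-0 [E]
  m20 ⊆ 10-00 [E]
  m23 ⊆ 10111 [E]
  m24 ⊆ 1-000 [E]
  m27 ⊆ 11011 [E]
  m30 ⊆ -1110 [E]
E = {-00-0, -1110, 1-000, 10-00, 10111, 11011}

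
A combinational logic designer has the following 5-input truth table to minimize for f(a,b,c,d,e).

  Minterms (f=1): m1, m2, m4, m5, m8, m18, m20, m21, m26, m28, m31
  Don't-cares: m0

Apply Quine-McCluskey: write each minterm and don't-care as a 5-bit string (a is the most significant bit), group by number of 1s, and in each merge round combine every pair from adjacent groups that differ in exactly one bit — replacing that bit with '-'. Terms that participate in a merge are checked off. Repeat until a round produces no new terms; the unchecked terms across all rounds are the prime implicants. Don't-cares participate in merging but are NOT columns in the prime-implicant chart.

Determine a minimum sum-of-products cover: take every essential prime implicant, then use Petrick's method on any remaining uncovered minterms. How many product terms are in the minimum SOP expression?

7

size-2^0 implicants → 00000(✓)  00001(✓)  00010(✓)  00100(✓)  00101(✓)  01000(✓)  10010(✓)  10100(✓)  10101(✓)  11010(✓)  11100(✓)  11111
size-2^1 implicants → -0010  -0100(✓)  -0101(✓)  0-000  00-00(✓)  00-01(✓)  000-0  0000-(✓)  0010-(✓)  1-010  1-100  1010-(✓)
size-2^2 implicants → -010-  00-0-
Unchecked terms (primes): -0010, -010-, 0-000, 00-0-, 000-0, 1-010, 1-100, 11111
Minterm coverage:
  m1 ⊆ 00-0- [E]
  m2 ⊆ -0010,000-0
  m4 ⊆ -010-,00-0-
  m5 ⊆ -010-,00-0-
  m8 ⊆ 0-000 [E]
  m18 ⊆ -0010,1-010
  m20 ⊆ -010-,1-100
  m21 ⊆ -010- [E]
  m26 ⊆ 1-010 [E]
  m28 ⊆ 1-100 [E]
  m31 ⊆ 11111 [E]
E = {-010-, 0-000, 00-0-, 1-010, 1-100, 11111}
Petrick residual → -0010
Cover = b'c'de' + b'cd' + a'c'd'e' + a'b'd' + ac'de' + acd'e' + abcde  |cover|=7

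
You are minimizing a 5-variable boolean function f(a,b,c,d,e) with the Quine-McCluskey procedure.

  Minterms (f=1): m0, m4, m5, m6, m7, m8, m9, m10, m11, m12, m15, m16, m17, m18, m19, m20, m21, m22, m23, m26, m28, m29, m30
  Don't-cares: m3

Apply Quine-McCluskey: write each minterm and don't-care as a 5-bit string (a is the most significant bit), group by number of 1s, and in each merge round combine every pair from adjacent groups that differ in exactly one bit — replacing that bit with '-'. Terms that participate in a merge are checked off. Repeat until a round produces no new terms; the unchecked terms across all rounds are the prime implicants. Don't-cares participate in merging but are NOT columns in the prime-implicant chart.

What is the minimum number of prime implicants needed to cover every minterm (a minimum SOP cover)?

[col 0] 00000*, 00011*, 00100*, 00101*, 00110*, 00111*, 01000*, 01001*, 01010*, 01011*, 01100*, 01111*, 10000*, 10001*, 10010*, 10011*, 10100*, 10101*, 10110*, 10111*, 11010*, 11100*, 11101*, 11110*
[col 1] -0000*, -0011*, -0100*, -0101*, -0110*, -0111*, -1010, -1100*, 0-000*, 0-011*, 0-100*, 0-111*, 00-00*, 00-11*, 001-0*, 001-1*, 0010-*, 0011-*, 01-00*, 01-11*, 010-0*, 010-1*, 0100-*, 0101-*, 1-010*, 1-100*, 1-101*, 1-110*, 10-00*, 10-01*, 10-10*, 10-11*, 100-0*, 100-1*, 1000-*, 1001-*, 101-0*, 101-1*, 1010-*, 1011-*, 11-10*, 111-0*, 1110-*
[col 2] --100, -0-00, -0-11, -01-0*, -01-1*, -010-*, -011-*, 0--00, 0--11, 001--*, 010--, 1--10, 1-1-0, 1-10-, 10--0*, 10--1*, 10-0-*, 10-1-*, 100--*, 101--*
[col 3] -01--, 10---
Prime implicants: --100, -0-00, -0-11, -01--, -1010, 0--00, 0--11, 010--, 1--10, 1-1-0, 1-10-, 10---
PI chart (minterm → PIs covering it):
  0 | -0-00,0--00
  4 | --100,-0-00,-01--,0--00
  5 | -01--  (sole → essential)
  6 | -01--  (sole → essential)
  7 | -0-11,-01--,0--11
  8 | 0--00,010--
  9 | 010--  (sole → essential)
  10 | -1010,010--
  11 | 0--11,010--
  12 | --100,0--00
  15 | 0--11  (sole → essential)
  16 | -0-00,10---
  17 | 10---  (sole → essential)
  18 | 1--10,10---
  19 | -0-11,10---
  20 | --100,-0-00,-01--,1-1-0,1-10-,10---
  21 | -01--,1-10-,10---
  22 | -01--,1--10,1-1-0,10---
  23 | -0-11,-01--,10---
  26 | -1010,1--10
  28 | --100,1-1-0,1-10-
  29 | 1-10-  (sole → essential)
  30 | 1--10,1-1-0
Essential prime implicants: -01--, 0--11, 010--, 1-10-, 10---
Petrick residual → 0--00, 1--10
Minimum SOP uses 7 PIs: b'c + a'd'e' + a'de + a'bc' + ade' + acd' + ab'

7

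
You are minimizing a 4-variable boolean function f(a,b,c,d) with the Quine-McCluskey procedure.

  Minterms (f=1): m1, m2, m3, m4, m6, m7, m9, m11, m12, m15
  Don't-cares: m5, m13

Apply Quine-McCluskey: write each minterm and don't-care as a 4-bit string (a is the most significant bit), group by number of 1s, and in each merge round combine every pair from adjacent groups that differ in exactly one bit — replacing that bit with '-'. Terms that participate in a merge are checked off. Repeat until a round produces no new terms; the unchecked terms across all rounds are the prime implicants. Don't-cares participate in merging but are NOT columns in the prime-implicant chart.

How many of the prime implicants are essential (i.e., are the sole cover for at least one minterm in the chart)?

3

Round 0: 0001✓ 0010✓ 0011✓ 0100✓ 0101✓ 0110✓ 0111✓ 1001✓ 1011✓ 1100✓ 1101✓ 1111✓
Round 1: -001✓ -011✓ -100✓ -101✓ -111✓ 0-01✓ 0-10✓ 0-11✓ 00-1✓ 001-✓ 01-0✓ 01-1✓ 010-✓ 011-✓ 1-01✓ 1-11✓ 10-1✓ 11-1✓ 110-✓
Round 2: --01✓ --11✓ -0-1✓ -1-1✓ -10- 0--1✓ 0-1- 01-- 1--1✓
Round 3: ---1
PIs = {---1, -10-, 0-1-, 01--}
Coverage chart:
  m1: ---1 ←essential
  m2: 0-1- ←essential
  m3: ---1,0-1-
  m4: -10-,01--
  m6: 0-1-,01--
  m7: ---1,0-1-,01--
  m9: ---1 ←essential
  m11: ---1 ←essential
  m12: -10- ←essential
  m15: ---1 ←essential
Essential: ---1, -10-, 0-1-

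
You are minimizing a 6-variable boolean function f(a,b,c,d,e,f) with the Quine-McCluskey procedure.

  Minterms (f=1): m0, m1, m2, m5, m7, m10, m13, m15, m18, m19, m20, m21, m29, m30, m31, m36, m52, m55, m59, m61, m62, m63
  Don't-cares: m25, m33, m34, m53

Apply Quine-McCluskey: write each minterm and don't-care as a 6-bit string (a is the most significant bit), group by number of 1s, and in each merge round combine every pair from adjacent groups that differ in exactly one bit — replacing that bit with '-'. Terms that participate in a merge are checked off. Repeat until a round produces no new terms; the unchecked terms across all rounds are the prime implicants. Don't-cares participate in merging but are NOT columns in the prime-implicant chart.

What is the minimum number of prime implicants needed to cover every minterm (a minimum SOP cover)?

10

Round 0: 000000✓ 000001✓ 000010✓ 000101✓ 000111✓ 001010✓ 001101✓ 001111✓ 010010✓ 010011✓ 010100✓ 010101✓ 011001✓ 011101✓ 011110✓ 011111✓ 100001✓ 100010✓ 100100✓ 110100✓ 110101✓ 110111✓ 111011✓ 111101✓ 111110✓ 111111✓
Round 1: -00001 -00010 -10100✓ -10101✓ -11101✓ -11110✓ -11111✓ 0-0010 0-0101✓ 0-1101✓ 0-1111✓ 00-010 00-101✓ 00-111✓ 000-01 0000-0 00000- 0001-1✓ 0011-1✓ 01-101✓ 01001- 01010-✓ 011-01 0111-1✓ 01111-✓ 1-0100 11-101✓ 11-111✓ 1101-1✓ 11010-✓ 111-11 1111-1✓ 11111-✓
Round 2: -1-101 -1010- -111-1 -1111- 0--101 0-11-1 00-1-1 11-1-1
PIs = {-00001, -00010, -1-101, -1010-, -111-1, -1111-, 0--101, 0-0010, 0-11-1, 00-010, 00-1-1, 000-01, 0000-0, 00000-, 01001-, 011-01, 1-0100, 11-1-1, 111-11}
Coverage chart:
  m0: 0000-0,00000-
  m1: -00001,000-01,00000-
  m2: -00010,0-0010,00-010,0000-0
  m5: 0--101,00-1-1,000-01
  m7: 00-1-1 ←essential
  m10: 00-010 ←essential
  m13: 0--101,0-11-1,00-1-1
  m15: 0-11-1,00-1-1
  m18: 0-0010,01001-
  m19: 01001- ←essential
  m20: -1010- ←essential
  m21: -1-101,-1010-,0--101
  m29: -1-101,-111-1,0--101,0-11-1,011-01
  m30: -1111- ←essential
  m31: -111-1,-1111-,0-11-1
  m36: 1-0100 ←essential
  m52: -1010-,1-0100
  m55: 11-1-1 ←essential
  m59: 111-11 ←essential
  m61: -1-101,-111-1,11-1-1
  m62: -1111- ←essential
  m63: -111-1,-1111-,11-1-1,111-11
Essential: -1010-, -1111-, 00-010, 00-1-1, 01001-, 1-0100, 11-1-1, 111-11
Petrick residual → -1-101, 00000-
Min cover (10 terms): bde'f + bc'de' + bcde + a'b'd'ef' + a'b'df + a'b'c'd'e' + a'bc'd'e + ac'de'f' + abdf + abcef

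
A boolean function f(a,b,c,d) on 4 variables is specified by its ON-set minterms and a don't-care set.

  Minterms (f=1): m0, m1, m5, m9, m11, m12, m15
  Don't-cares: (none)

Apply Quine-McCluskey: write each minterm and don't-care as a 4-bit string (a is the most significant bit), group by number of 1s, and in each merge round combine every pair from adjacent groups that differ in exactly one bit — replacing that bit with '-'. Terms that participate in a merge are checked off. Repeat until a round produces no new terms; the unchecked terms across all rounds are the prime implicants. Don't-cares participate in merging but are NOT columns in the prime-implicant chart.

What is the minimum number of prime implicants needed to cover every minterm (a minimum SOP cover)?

5

[col 0] 0000*, 0001*, 0101*, 1001*, 1011*, 1100, 1111*
[col 1] -001, 0-01, 000-, 1-11, 10-1
Prime implicants: -001, 0-01, 000-, 1-11, 10-1, 1100
PI chart (minterm → PIs covering it):
  0 | 000-  (sole → essential)
  1 | -001,0-01,000-
  5 | 0-01  (sole → essential)
  9 | -001,10-1
  11 | 1-11,10-1
  12 | 1100  (sole → essential)
  15 | 1-11  (sole → essential)
Essential prime implicants: 0-01, 000-, 1-11, 1100
Petrick residual → -001
Minimum SOP uses 5 PIs: b'c'd + a'c'd + a'b'c' + acd + abc'd'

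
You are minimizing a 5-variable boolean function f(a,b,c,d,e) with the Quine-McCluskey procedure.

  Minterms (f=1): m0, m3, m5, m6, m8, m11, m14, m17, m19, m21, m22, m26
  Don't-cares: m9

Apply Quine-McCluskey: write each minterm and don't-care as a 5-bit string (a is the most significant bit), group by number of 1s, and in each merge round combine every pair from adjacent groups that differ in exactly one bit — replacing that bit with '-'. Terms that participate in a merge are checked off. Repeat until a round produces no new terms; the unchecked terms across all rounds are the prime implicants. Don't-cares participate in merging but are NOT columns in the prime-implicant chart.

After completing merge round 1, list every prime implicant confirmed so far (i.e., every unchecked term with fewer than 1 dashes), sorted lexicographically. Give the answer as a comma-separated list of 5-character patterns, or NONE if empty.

size-2^0 implicants → 00000(✓)  00011(✓)  00101(✓)  00110(✓)  01000(✓)  01001(✓)  01011(✓)  01110(✓)  10001(✓)  10011(✓)  10101(✓)  10110(✓)  11010
size-2^1 implicants → -0011  -0101  -0110  0-000  0-011  0-110  010-1  0100-  10-01  100-1
Unchecked terms (primes): -0011, -0101, -0110, 0-000, 0-011, 0-110, 010-1, 0100-, 10-01, 100-1, 11010

11010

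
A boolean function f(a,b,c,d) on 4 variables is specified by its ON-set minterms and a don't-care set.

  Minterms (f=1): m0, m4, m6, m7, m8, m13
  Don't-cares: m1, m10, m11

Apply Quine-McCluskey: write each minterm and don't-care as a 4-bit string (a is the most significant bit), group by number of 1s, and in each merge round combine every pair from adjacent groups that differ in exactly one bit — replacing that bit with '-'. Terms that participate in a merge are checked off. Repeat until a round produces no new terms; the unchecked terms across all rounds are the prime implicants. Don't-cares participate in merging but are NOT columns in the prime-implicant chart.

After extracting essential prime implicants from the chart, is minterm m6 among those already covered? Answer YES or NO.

YES

[col 0] 0000*, 0001*, 0100*, 0110*, 0111*, 1000*, 1010*, 1011*, 1101
[col 1] -000, 0-00, 000-, 01-0, 011-, 10-0, 101-
Prime implicants: -000, 0-00, 000-, 01-0, 011-, 10-0, 101-, 1101
PI chart (minterm → PIs covering it):
  0 | -000,0-00,000-
  4 | 0-00,01-0
  6 | 01-0,011-
  7 | 011-  (sole → essential)
  8 | -000,10-0
  13 | 1101  (sole → essential)
Essential prime implicants: 011-, 1101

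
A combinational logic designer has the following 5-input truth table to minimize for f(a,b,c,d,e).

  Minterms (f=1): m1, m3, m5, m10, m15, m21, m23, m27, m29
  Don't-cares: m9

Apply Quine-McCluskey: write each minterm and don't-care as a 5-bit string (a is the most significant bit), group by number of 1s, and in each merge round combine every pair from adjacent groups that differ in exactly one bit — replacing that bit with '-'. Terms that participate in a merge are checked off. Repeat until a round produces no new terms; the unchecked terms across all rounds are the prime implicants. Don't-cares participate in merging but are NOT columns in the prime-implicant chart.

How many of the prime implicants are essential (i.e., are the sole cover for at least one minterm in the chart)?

[col 0] 00001*, 00011*, 00101*, 01001*, 01010, 01111, 10101*, 10111*, 11011, 11101*
[col 1] -0101, 0-001, 00-01, 000-1, 1-101, 101-1
Prime implicants: -0101, 0-001, 00-01, 000-1, 01010, 01111, 1-101, 101-1, 11011
PI chart (minterm → PIs covering it):
  1 | 0-001,00-01,000-1
  3 | 000-1  (sole → essential)
  5 | -0101,00-01
  10 | 01010  (sole → essential)
  15 | 01111  (sole → essential)
  21 | -0101,1-101,101-1
  23 | 101-1  (sole → essential)
  27 | 11011  (sole → essential)
  29 | 1-101  (sole → essential)
Essential prime implicants: 000-1, 01010, 01111, 1-101, 101-1, 11011

6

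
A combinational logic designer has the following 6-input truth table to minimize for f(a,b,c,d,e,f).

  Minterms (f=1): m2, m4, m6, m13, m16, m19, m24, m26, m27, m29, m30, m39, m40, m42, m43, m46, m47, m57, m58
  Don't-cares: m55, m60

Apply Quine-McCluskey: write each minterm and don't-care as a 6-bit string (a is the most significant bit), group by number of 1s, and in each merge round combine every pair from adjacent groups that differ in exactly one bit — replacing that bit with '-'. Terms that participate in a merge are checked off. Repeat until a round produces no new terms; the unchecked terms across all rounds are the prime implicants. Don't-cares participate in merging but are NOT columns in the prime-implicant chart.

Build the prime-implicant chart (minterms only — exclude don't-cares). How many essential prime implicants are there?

9

[col 0] 000010*, 000100*, 000110*, 001101*, 010000*, 010011*, 011000*, 011010*, 011011*, 011101*, 011110*, 100111*, 101000*, 101010*, 101011*, 101110*, 101111*, 110111*, 111001, 111010*, 111100
[col 1] -11010, 0-1101, 000-10, 0001-0, 01-000, 01-011, 011-10, 0110-0, 01101-, 1-0111, 1-1010, 10-111, 101-10*, 101-11*, 1010-0, 10101-*, 10111-*
[col 2] 101-1-
Prime implicants: -11010, 0-1101, 000-10, 0001-0, 01-000, 01-011, 011-10, 0110-0, 01101-, 1-0111, 1-1010, 10-111, 101-1-, 1010-0, 111001, 111100
PI chart (minterm → PIs covering it):
  2 | 000-10  (sole → essential)
  4 | 0001-0  (sole → essential)
  6 | 000-10,0001-0
  13 | 0-1101  (sole → essential)
  16 | 01-000  (sole → essential)
  19 | 01-011  (sole → essential)
  24 | 01-000,0110-0
  26 | -11010,011-10,0110-0,01101-
  27 | 01-011,01101-
  29 | 0-1101  (sole → essential)
  30 | 011-10  (sole → essential)
  39 | 1-0111,10-111
  40 | 1010-0  (sole → essential)
  42 | 1-1010,101-1-,1010-0
  43 | 101-1-  (sole → essential)
  46 | 101-1-  (sole → essential)
  47 | 10-111,101-1-
  57 | 111001  (sole → essential)
  58 | -11010,1-1010
Essential prime implicants: 0-1101, 000-10, 0001-0, 01-000, 01-011, 011-10, 101-1-, 1010-0, 111001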